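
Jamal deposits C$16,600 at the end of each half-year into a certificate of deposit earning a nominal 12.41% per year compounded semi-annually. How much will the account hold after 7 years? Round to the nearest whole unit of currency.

i = 0.1241/2 = 0.06205 per half-year; n = 7·2 = 14.
FV = PMT · [(1+i)^n − 1] / i = 16600 · 21.319815 = 353,908.9237

C$353,909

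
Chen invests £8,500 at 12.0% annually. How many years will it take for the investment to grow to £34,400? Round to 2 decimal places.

12.34 years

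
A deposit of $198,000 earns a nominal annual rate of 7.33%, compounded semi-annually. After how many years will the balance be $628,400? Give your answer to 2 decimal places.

Periodic rate i = 0.0733/2 = 0.03665.
n = ln(628400/198000) / ln(1+0.03665) = ln(3.17374) / 0.035994 = 32.0859 half-years
= 32.0859/2 years

16.04 years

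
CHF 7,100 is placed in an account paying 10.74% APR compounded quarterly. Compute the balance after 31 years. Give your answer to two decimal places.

CHF 189,726.18

With 4 periods per year: i = 0.02685, n = 124.
FV = PV·(1+i)^n = 7,100 × 26.721998 = 189,726.1840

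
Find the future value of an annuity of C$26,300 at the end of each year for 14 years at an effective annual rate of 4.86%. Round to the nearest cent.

FV = PMT · [(1+i)^n − 1] / i = 26300 · 19.409290 = 510,464.3211

C$510,464.32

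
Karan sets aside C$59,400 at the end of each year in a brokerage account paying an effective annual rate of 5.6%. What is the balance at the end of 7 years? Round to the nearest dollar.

FV = PMT · [(1+i)^n − 1] / i = 59400 · 8.292117 = 492,551.7480

C$492,552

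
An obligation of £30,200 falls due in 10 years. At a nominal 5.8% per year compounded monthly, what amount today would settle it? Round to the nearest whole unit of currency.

i = 0.058/12 = 0.00483333 per month; n = 10·12 = 120.
PV = 30,200 / (1 + 0.00483333)^120 = 30,200 / 1.783545 = 16,932.5718

£16,933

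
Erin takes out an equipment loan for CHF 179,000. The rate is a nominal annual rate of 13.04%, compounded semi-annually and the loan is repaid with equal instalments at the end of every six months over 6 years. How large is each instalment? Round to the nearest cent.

CHF 21,963.43

i = 0.1304/2 = 0.0652 per half-year; n = 6·2 = 12.
PMT = 179000 / ( [1 − (1+0.0652)^(−12)] / 0.0652 ) = 179000 / 8.149912 = 21,963.4260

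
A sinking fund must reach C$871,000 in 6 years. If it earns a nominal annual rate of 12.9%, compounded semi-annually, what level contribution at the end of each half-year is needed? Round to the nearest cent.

C$50,289.03

Periodic rate i = 0.129/2 = 0.0645; n = 6 × 2 = 12 periods.
FV-annuity factor = 17.319880; PMT = 871000 / 17.319880 = 50,289.0321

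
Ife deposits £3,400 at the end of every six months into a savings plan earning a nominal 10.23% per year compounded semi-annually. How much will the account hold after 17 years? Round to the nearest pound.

i = 0.1023/2 = 0.05115 per half-year; n = 17·2 = 34.
FV = PMT · [(1+i)^n − 1] / i = 3400 · 87.048866 = 295,966.1454

£295,966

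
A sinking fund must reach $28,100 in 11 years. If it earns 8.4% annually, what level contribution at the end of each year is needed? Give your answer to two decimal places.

$1,652.47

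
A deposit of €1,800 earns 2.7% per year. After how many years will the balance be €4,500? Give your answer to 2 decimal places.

(1+i)^n = 4500/1800 = 2.50000, so n = ln 2.50000 / ln 1.027 = 34.3928 years

34.39 years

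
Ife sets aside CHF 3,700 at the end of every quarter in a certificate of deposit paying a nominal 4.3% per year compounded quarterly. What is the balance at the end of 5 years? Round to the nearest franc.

CHF 82,068

Periodic rate i = 0.043/4 = 0.01075; n = 5 × 4 = 20 periods.
Accumulation factor s(20|0.01075) = 22.180473; FV = 3700 × 22.180473 = 82,067.7498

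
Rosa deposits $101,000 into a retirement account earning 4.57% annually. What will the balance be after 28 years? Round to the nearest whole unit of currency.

$352,956

FV = 101,000 × (1 + 0.0457)^28 = 352,955.8613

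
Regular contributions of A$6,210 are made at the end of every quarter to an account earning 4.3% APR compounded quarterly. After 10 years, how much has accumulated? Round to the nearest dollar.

A$308,324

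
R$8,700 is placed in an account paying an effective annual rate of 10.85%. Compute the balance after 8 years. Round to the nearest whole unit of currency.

8,700 × (1+0.1085)^8 = 8,700 × 2.279741 = 19,833.7499

R$19,834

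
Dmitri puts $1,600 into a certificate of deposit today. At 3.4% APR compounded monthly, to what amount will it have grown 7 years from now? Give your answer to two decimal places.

$2,029.25

i = 0.034/12 = 0.00283333 per month; n = 7·12 = 84.
1,600 × (1+0.00283333)^84 = 1,600 × 1.268282 = 2,029.2517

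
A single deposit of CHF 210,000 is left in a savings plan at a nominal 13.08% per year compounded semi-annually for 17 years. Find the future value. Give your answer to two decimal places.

CHF 1,809,884.41

With 2 periods per year: i = 0.0654, n = 34.
FV = PV·(1+i)^n = 210,000 × 8.618497 = 1,809,884.4053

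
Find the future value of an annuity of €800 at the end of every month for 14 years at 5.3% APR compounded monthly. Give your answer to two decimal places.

With 12 periods per year: i = 0.00441667, n = 168.
FV = 800 × [(1+0.00441667)^168 − 1] / 0.00441667 = 800 × 248.310168 = 198,648.1340

€198,648.13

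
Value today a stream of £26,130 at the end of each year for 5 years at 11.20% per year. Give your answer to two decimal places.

Annuity factor a(5|0.112) = 3.677378; PV = 26130 × 3.677378 = 96,089.8792

£96,089.88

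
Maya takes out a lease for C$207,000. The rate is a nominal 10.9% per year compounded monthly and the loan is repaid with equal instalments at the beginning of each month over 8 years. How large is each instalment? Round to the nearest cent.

With 12 periods per year: i = 0.00908333, n = 96.
Annuity-PV factor × (1+i) = 64.459469; PMT = 207000 / 64.459469 = 3,211.3203

C$3,211.32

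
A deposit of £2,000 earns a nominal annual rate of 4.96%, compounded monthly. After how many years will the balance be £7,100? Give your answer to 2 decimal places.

25.60 years

Periodic rate i = 0.0496/12 = 0.00413333.
(1+i)^n = 7100/2000 = 3.55000, so n = ln 3.55000 / ln 1.00413 = 307.1526 months
= 307.1526/12 years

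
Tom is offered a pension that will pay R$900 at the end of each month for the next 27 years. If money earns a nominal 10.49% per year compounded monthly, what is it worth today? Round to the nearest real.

With 12 periods per year: i = 0.00874167, n = 324.
PV = PMT · [1 − (1+i)^(−n)] / i = 900 · 107.576007 = 96,818.4059

R$96,818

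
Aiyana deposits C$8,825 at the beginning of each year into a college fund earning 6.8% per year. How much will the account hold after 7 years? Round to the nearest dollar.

FV = PMT · [(1+i)^n − 1] / i × (1+i) = 8825 · 9.186193 = 81,068.1542
Payments are at the start of each period, so multiply by (1+i).

C$81,068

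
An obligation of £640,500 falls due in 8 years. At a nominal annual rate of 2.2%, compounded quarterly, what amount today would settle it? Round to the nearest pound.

i = 0.022/4 = 0.0055 per quarter; n = 8·4 = 32.
Discount factor = (1+0.0055)^(−32) = 0.839022; PV = 640,500 × 0.839022 = 537,393.9047

£537,394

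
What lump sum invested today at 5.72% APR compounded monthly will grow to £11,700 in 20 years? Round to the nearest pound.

£3,737

With 12 periods per year: i = 0.00476667, n = 240.
PV = FV·(1+i)^(−n) = 11,700 × 0.319409 = 3,737.0882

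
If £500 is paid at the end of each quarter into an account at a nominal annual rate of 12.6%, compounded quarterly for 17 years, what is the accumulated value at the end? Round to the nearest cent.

With 4 periods per year: i = 0.0315, n = 68.
Accumulation factor s(68|0.0315) = 229.829576; FV = 500 × 229.829576 = 114,914.7881

£114,914.79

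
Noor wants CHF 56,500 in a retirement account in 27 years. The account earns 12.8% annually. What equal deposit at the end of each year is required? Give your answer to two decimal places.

CHF 291.11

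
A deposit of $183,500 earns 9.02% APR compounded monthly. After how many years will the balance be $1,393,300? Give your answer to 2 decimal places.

22.56 years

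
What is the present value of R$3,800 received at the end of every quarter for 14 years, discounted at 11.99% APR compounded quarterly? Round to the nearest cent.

R$102,521.28

i = 0.1199/4 = 0.029975 per quarter; n = 14·4 = 56.
PV = 3800 × [1 − (1+0.029975)^(−56)] / 0.029975 = 3800 × 26.979285 = 102,521.2835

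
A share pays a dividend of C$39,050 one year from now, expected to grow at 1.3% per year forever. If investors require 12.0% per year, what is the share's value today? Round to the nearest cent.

C$364,953.27

PV = PMT / (i − g) = 39050 / (0.12 − 0.013) = 39050 / 0.107000 = 364,953.2710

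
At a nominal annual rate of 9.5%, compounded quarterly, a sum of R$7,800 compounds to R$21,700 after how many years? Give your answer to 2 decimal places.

Periodic rate i = 0.095/4 = 0.02375.
(1+i)^n = 21700/7800 = 2.78205, so n = ln 2.78205 / ln 1.02375 = 43.5912 quarters
= 43.5912/4 years

10.90 years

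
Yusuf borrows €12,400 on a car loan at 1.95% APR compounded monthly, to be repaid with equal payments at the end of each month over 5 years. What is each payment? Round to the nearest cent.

€217.07

Periodic rate i = 0.0195/12 = 0.001625; n = 5 × 12 = 60 periods.
Annuity-PV factor = 57.123615; PMT = 12400 / 57.123615 = 217.0731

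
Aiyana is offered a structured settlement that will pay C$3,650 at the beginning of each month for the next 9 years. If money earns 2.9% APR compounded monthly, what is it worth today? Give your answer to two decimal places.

Periodic rate i = 0.029/12 = 0.00241667; n = 9 × 12 = 108 periods.
PV = 3650 × [1 − (1+0.00241667)^(−108)] / 0.00241667 × (1+i) = 3650 × 95.185272 = 347,426.2424
(Beginning-of-period payments → annuity-due factor ×(1+i).)

C$347,426.24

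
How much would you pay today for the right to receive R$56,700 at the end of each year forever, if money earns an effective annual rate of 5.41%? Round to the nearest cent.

PV = C/r = 56700/0.0541 = 1,048,059.1497

R$1,048,059.15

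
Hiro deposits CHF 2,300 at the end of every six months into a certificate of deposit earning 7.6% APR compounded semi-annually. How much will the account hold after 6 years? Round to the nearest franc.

i = 0.076/2 = 0.038 per half-year; n = 6·2 = 12.
FV = PMT · [(1+i)^n − 1] / i = 2300 · 14.854569 = 34,165.5081

CHF 34,166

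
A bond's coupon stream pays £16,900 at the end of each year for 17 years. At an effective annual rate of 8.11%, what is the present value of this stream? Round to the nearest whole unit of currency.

PV = PMT · [1 − (1+i)^(−n)] / i = 16900 · 9.055094 = 153,031.0804

£153,031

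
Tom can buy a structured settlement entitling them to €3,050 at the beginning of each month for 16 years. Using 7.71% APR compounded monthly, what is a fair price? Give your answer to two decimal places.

€338,064.67

Periodic rate i = 0.0771/12 = 0.006425; n = 16 × 12 = 192 periods.
PV = PMT · [1 − (1+i)^(−n)] / i × (1+i) = 3050 · 110.840876 = 338,064.6717
(Beginning-of-period payments → annuity-due factor ×(1+i).)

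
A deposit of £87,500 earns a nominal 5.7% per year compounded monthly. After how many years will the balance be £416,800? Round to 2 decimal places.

Periodic rate i = 0.057/12 = 0.00475.
(1+i)^n = 416800/87500 = 4.76343, so n = ln 4.76343 / ln 1.00475 = 329.4046 months
= 329.4046/12 years

27.45 years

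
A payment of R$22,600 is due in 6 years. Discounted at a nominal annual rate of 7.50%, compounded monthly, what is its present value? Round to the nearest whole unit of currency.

R$14,431

Periodic rate i = 0.075/12 = 0.00625; n = 6 × 12 = 72 periods.
PV = FV·(1+i)^(−n) = 22,600 × 0.638522 = 14,430.5909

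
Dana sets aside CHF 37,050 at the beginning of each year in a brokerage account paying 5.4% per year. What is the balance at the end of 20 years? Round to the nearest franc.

CHF 1,347,206

Accumulation factor s(20|0.054) × (1+i) = 36.361825; FV = 37050 × 36.361825 = 1,347,205.6227
(annuity-due: payments at period start, so ×(1+i).)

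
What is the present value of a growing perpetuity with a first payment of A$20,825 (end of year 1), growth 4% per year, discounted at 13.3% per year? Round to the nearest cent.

A$223,924.73

PV = D₁/(r − g) = 20825/(0.133 − 0.04) = 223,924.7312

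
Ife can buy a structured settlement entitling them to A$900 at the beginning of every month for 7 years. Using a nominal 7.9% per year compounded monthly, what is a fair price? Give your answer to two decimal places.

A$58,309.69

With 12 periods per year: i = 0.00658333, n = 84.
Annuity factor a(84|0.00658333) × (1+i) = 64.788545; PV = 900 × 64.788545 = 58,309.6909
Payments are at the start of each period, so multiply by (1+i).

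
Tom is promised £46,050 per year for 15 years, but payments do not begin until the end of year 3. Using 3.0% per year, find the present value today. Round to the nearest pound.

PV at t=2 (ordinary 15-year annuity): 46050 × a(15|0.03) = 46050 × 11.937935 = 549,741.9107
PV₀ = 549,741.9107 / (1+0.03)^2 = 549,741.9107 / 1.060900 = 518,184.4761

£518,184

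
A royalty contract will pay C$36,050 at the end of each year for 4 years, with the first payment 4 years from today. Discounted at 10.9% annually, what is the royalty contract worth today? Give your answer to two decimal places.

C$82,175.57

Value one period before first payment (t=3): 36050 × [1 − (1+0.109)^(−4)] / 0.109 = 36050 × 3.109081 = 112,082.3818
Discount back 3 years: 112,082.3818 × (1+0.109)^(−3) = 112,082.3818 × 0.733171 = 82,175.5677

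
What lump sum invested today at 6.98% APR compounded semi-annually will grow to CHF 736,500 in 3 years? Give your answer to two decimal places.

Periodic rate i = 0.0698/2 = 0.0349; n = 3 × 2 = 6 periods.
PV = FV·(1+i)^(−n) = 736,500 × 0.813972 = 599,490.6714

CHF 599,490.67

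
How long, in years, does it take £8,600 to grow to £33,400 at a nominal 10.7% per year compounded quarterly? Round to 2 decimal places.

12.85 years

Periodic rate i = 0.107/4 = 0.02675.
(1+i)^n = 33400/8600 = 3.88372, so n = ln 3.88372 / ln 1.02675 = 51.3967 quarters
= 51.3967/4 years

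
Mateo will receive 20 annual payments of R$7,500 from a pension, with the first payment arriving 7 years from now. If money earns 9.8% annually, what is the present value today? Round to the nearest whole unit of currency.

Value one period before first payment (t=6): 7500 × [1 − (1+0.098)^(−20)] / 0.098 = 7500 × 8.631087 = 64,733.1557
PV₀ = 64,733.1557 / (1+0.098)^6 = 64,733.1557 / 1.752323 = 36,941.3480

R$36,941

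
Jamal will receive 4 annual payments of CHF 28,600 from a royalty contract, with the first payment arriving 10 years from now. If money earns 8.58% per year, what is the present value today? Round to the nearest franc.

PV at t=9 (ordinary 4-year annuity): 28600 × a(4|0.0858) = 28600 × 3.269813 = 93,516.6480
Discount back 9 years: 93,516.6480 × (1+0.0858)^(−9) = 93,516.6480 × 0.476707 = 44,580.0340

CHF 44,580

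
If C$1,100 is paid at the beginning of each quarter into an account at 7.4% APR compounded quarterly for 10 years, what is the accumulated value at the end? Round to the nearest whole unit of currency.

C$65,514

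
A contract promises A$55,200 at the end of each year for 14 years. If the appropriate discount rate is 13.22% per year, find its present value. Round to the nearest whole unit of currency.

A$344,134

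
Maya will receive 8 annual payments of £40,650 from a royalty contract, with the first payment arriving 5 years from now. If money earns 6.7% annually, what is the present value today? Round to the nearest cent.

PV at t=4 (ordinary 8-year annuity): 40650 × a(8|0.067) = 40650 × 6.041347 = 245,580.7435
PV₀ = 245,580.7435 / (1+0.067)^4 = 245,580.7435 / 1.296157 = 189,468.3322

£189,468.33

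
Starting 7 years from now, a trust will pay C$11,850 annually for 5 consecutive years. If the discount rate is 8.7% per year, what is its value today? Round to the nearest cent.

C$28,160.49

Value one period before first payment (t=6): 11850 × [1 − (1+0.087)^(−5)] / 0.087 = 11850 × 3.920118 = 46,453.3998
Discount back 6 years: 46,453.3998 × (1+0.087)^(−6) = 46,453.3998 × 0.606209 = 28,160.4921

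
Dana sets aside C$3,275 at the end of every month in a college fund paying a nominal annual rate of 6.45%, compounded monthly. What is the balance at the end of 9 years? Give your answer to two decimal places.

With 12 periods per year: i = 0.005375, n = 108.
FV = PMT · [(1+i)^n − 1] / i = 3275 · 145.889488 = 477,788.0743

C$477,788.07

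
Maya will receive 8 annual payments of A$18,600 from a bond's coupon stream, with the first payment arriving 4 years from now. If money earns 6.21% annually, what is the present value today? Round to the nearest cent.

Value one period before first payment (t=3): 18600 × [1 − (1+0.0621)^(−8)] / 0.0621 = 18600 × 6.158510 = 114,548.2810
PV₀ = 114,548.2810 / (1+0.0621)^3 = 114,548.2810 / 1.198109 = 95,607.5853

A$95,607.59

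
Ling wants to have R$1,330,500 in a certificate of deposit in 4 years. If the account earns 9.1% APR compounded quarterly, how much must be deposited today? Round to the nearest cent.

R$928,331.46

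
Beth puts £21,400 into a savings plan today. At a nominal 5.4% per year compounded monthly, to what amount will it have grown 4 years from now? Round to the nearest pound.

Periodic rate i = 0.054/12 = 0.0045; n = 4 × 12 = 48 periods.
21,400 × (1+0.0045)^48 = 21,400 × 1.240501 = 26,546.7247

£26,547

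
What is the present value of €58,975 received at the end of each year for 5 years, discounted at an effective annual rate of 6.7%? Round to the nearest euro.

€243,764

PV = PMT · [1 − (1+i)^(−n)] / i = 58975 · 4.133344 = 243,763.9755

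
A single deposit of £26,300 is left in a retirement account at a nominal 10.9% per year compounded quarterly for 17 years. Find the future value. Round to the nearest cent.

£163,656.76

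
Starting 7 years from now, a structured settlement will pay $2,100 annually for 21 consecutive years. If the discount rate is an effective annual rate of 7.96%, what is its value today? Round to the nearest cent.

$13,326.20

Value one period before first payment (t=6): 2100 × [1 − (1+0.0796)^(−21)] / 0.0796 = 2100 × 10.047649 = 21,100.0623
PV₀ = 21,100.0623 / (1+0.0796)^6 = 21,100.0623 / 1.583351 = 13,326.2048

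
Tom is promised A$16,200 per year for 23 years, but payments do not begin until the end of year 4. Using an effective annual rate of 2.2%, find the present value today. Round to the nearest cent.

Value one period before first payment (t=3): 16200 × [1 − (1+0.022)^(−23)] / 0.022 = 16200 × 17.899146 = 289,966.1604
Discount back 3 years: 289,966.1604 × (1+0.022)^(−3) = 289,966.1604 × 0.936801 = 271,640.5683

A$271,640.57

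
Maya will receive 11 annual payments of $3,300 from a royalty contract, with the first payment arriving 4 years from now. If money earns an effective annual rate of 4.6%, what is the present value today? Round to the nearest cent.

Value one period before first payment (t=3): 3300 × [1 − (1+0.046)^(−11)] / 0.046 = 3300 × 8.483706 = 27,996.2298
Discount back 3 years: 27,996.2298 × (1+0.046)^(−3) = 27,996.2298 × 0.873786 = 24,462.7060

$24,462.71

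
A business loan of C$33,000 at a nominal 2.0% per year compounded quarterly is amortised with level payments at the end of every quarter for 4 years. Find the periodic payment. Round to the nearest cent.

C$2,151.25

Periodic rate i = 0.02/4 = 0.005; n = 4 × 4 = 16 periods.
Annuity-PV factor = 15.339925; PMT = 33000 / 15.339925 = 2,151.2491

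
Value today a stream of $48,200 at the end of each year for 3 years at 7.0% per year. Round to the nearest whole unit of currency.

Annuity factor a(3|0.07) = 2.624316; PV = 48200 × 2.624316 = 126,492.0333

$126,492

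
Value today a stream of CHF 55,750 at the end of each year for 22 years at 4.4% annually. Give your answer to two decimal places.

PV = 55750 × [1 − (1+0.044)^(−22)] / 0.044 = 55750 × 13.914017 = 775,706.4693

CHF 775,706.47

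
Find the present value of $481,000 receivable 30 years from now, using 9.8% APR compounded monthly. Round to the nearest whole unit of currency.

$25,734

i = 0.098/12 = 0.00816667 per month; n = 30·12 = 360.
PV = FV·(1+i)^(−n) = 481,000 × 0.053501 = 25,733.8516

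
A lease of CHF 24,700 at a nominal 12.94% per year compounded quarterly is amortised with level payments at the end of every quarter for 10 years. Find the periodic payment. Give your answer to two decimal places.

CHF 1,109.55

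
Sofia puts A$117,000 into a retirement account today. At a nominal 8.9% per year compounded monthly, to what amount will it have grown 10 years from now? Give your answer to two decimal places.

Periodic rate i = 0.089/12 = 0.00741667; n = 10 × 12 = 120 periods.
FV = PV·(1+i)^n = 117,000 × 2.427145 = 283,976.0054

A$283,976.01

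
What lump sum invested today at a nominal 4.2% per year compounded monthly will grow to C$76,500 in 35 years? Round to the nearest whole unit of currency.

C$17,635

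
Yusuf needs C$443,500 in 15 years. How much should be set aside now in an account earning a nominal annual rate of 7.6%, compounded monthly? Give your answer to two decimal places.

Periodic rate i = 0.076/12 = 0.00633333; n = 15 × 12 = 180 periods.
PV = 443,500 / (1 + 0.00633333)^180 = 443,500 / 3.115548 = 142,350.5435

C$142,350.54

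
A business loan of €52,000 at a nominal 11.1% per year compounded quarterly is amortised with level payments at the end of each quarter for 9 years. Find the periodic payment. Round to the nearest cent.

€2,302.51

With 4 periods per year: i = 0.02775, n = 36.
PMT = 52000 / ( [1 − (1+0.02775)^(−36)] / 0.02775 ) = 52000 / 22.584015 = 2,302.5135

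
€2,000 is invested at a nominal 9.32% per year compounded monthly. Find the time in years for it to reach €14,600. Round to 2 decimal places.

21.41 years

Periodic rate i = 0.0932/12 = 0.00776667.
n = ln(14600/2000) / ln(1+0.00776667) = ln(7.30000) / 0.007737 = 256.9421 months
= 256.9421/12 years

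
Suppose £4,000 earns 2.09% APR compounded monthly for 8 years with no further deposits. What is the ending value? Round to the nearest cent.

Periodic rate i = 0.0209/12 = 0.00174167; n = 8 × 12 = 96 periods.
4,000 × (1+0.00174167)^96 = 4,000 × 1.181819 = 4,727.2750

£4,727.28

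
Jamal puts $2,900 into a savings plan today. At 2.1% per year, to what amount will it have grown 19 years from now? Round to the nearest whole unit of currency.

FV = 2,900 × (1 + 0.021)^19 = 4,304.1470

$4,304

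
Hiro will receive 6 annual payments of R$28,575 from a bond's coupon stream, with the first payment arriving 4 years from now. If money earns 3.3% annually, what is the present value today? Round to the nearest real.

Value one period before first payment (t=3): 28575 × [1 − (1+0.033)^(−6)] / 0.033 = 28575 × 5.363738 = 153,268.8042
PV₀ = 153,268.8042 / (1+0.033)^3 = 153,268.8042 / 1.102303 = 139,044.1766

R$139,044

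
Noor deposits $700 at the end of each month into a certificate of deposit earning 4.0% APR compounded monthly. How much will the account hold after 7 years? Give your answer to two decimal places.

With 12 periods per year: i = 0.00333333, n = 84.
FV = 700 × [(1+0.00333333)^84 − 1] / 0.00333333 = 700 × 96.754159 = 67,727.9114

$67,727.91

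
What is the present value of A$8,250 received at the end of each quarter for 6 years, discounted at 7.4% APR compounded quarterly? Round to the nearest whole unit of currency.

A$158,724

With 4 periods per year: i = 0.0185, n = 24.
Annuity factor a(24|0.0185) = 19.239289; PV = 8250 × 19.239289 = 158,724.1324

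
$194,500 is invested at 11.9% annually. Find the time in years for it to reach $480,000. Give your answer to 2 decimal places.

n = ln(480000/194500) / ln(1+0.119) = ln(2.46787) / 0.112435 = 8.0344 years

8.03 years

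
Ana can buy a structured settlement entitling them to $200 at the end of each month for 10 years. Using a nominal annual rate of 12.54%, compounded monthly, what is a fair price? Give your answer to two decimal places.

With 12 periods per year: i = 0.01045, n = 120.
PV = PMT · [1 − (1+i)^(−n)] / i = 200 · 68.208237 = 13,641.6474

$13,641.65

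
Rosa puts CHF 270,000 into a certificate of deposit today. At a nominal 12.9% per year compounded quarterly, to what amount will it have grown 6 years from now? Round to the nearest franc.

i = 0.129/4 = 0.03225 per quarter; n = 6·4 = 24.
FV = PV·(1+i)^n = 270,000 × 2.142088 = 578,363.8783

CHF 578,364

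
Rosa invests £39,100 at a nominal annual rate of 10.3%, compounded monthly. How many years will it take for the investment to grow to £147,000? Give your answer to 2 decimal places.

12.91 years

Periodic rate i = 0.103/12 = 0.00858333.
n = ln(147000/39100) / ln(1+0.00858333) = ln(3.75959) / 0.008547 = 154.9498 months
= 154.9498/12 years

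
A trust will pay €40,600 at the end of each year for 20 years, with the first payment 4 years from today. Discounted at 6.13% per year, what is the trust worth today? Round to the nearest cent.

Value one period before first payment (t=3): 40600 × [1 − (1+0.0613)^(−20)] / 0.0613 = 40600 × 11.349848 = 460,803.8448
PV₀ = 460,803.8448 / (1+0.0613)^3 = 460,803.8448 / 1.195403 = 385,479.7790

€385,479.78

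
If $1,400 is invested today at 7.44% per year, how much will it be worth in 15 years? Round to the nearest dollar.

$4,108

1,400 × (1+0.0744)^15 = 1,400 × 2.934202 = 4,107.8827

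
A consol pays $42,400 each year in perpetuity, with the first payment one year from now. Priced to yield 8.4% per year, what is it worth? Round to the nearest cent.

PV = PMT / i = 42400 / 0.084 = 504,761.9048

$504,761.90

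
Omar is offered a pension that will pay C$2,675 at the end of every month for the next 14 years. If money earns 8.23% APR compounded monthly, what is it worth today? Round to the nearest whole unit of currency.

C$266,322

With 12 periods per year: i = 0.00685833, n = 168.
PV = PMT · [1 − (1+i)^(−n)] / i = 2675 · 99.559755 = 266,322.3451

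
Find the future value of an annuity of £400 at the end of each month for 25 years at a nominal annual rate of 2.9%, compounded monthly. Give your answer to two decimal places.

£175,932.58

With 12 periods per year: i = 0.00241667, n = 300.
FV = 400 × [(1+0.00241667)^300 − 1] / 0.00241667 = 400 × 439.831452 = 175,932.5806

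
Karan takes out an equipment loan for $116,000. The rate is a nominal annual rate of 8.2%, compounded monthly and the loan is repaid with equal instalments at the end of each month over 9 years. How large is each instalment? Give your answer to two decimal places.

$1,522.22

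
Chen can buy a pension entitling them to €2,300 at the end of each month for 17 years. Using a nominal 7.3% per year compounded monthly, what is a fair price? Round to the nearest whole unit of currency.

Periodic rate i = 0.073/12 = 0.00608333; n = 17 × 12 = 204 periods.
PV = 2300 × [1 − (1+0.00608333)^(−204)] / 0.00608333 = 2300 × 116.682104 = 268,368.8391

€268,369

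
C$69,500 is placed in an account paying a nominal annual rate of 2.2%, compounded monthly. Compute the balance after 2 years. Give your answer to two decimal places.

Periodic rate i = 0.022/12 = 0.00183333; n = 2 × 12 = 24 periods.
FV = 69,500 × (1 + 0.00183333)^24 = 72,623.3480

C$72,623.35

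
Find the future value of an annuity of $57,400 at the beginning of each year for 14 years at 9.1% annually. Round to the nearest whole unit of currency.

FV = 57400 × [(1+0.091)^14 − 1] / 0.091 × (1+i) = 57400 × 28.592654 = 1,641,218.3673
(annuity-due: payments at period start, so ×(1+i).)

$1,641,218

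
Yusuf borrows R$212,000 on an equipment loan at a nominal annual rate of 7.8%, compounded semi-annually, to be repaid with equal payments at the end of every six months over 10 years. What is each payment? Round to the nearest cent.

R$15,461.51

Periodic rate i = 0.078/2 = 0.039; n = 10 × 2 = 20 periods.
PMT = 212000 / ( [1 − (1+0.039)^(−20)] / 0.039 ) = 212000 / 13.711465 = 15,461.5132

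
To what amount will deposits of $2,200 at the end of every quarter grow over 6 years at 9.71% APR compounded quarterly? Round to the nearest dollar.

$70,533

Periodic rate i = 0.0971/4 = 0.024275; n = 6 × 4 = 24 periods.
Accumulation factor s(24|0.024275) = 32.060564; FV = 2200 × 32.060564 = 70,533.2403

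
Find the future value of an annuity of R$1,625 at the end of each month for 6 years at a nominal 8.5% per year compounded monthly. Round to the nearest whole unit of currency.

R$151,939

Periodic rate i = 0.085/12 = 0.00708333; n = 6 × 12 = 72 periods.
FV = PMT · [(1+i)^n − 1] / i = 1625 · 93.501188 = 151,939.4304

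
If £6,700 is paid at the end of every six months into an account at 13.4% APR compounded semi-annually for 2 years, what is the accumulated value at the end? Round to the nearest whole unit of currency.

£29,616

With 2 periods per year: i = 0.067, n = 4.
Accumulation factor s(4|0.067) = 4.420257; FV = 6700 × 4.420257 = 29,615.7203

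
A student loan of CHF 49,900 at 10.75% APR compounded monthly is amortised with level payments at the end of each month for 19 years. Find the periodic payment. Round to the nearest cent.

i = 0.1075/12 = 0.00895833 per month; n = 19·12 = 228.
PMT = 49900 / ( [1 − (1+0.00895833)^(−228)] / 0.00895833 ) = 49900 / 97.017041 = 514.3426

CHF 514.34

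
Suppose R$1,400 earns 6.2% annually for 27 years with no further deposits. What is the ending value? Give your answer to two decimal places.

1,400 × (1+0.062)^27 = 1,400 × 5.074134 = 7,103.7879

R$7,103.79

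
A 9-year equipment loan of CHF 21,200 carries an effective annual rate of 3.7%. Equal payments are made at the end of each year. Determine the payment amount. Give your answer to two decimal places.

CHF 2,812.41

Annuity-PV factor = 7.538031; PMT = 21200 / 7.538031 = 2,812.4055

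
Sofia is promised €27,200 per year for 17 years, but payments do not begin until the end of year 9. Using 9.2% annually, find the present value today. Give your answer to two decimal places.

€113,467.42

PV at t=8 (ordinary 17-year annuity): 27200 × a(17|0.092) = 27200 × 8.434967 = 229,431.0992
Discount back 8 years: 229,431.0992 × (1+0.092)^(−8) = 229,431.0992 × 0.494560 = 113,467.4197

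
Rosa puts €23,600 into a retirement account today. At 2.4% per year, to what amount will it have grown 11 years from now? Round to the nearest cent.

€30,634.55

FV = PV·(1+i)^n = 23,600 × 1.298074 = 30,634.5515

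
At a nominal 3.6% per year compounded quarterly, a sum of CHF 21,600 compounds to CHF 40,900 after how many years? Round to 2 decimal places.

17.81 years

Periodic rate i = 0.036/4 = 0.009.
n = ln(40900/21600) / ln(1+0.009) = ln(1.89352) / 0.008960 = 71.2562 quarters
= 71.2562/4 years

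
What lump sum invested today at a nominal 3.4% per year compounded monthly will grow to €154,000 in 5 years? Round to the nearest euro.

€129,956

i = 0.034/12 = 0.00283333 per month; n = 5·12 = 60.
Discount factor = (1+0.00283333)^(−60) = 0.843868; PV = 154,000 × 0.843868 = 129,955.6167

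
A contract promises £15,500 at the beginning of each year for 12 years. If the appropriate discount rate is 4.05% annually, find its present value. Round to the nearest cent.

£150,921.96

PV = PMT · [1 − (1+i)^(−n)] / i × (1+i) = 15500 · 9.736900 = 150,921.9551
Payments are at the start of each period, so multiply by (1+i).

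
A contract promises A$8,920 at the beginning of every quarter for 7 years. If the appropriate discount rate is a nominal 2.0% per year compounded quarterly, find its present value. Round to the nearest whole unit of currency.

A$233,686

i = 0.02/4 = 0.005 per quarter; n = 7·4 = 28.
PV = 8920 × [1 − (1+0.005)^(−28)] / 0.005 × (1+i) = 8920 × 26.198028 = 233,686.4080
(annuity-due: payments at period start, so ×(1+i).)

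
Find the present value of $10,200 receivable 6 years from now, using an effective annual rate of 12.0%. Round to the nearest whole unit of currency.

Discount factor = (1+0.12)^(−6) = 0.506631; PV = 10,200 × 0.506631 = 5,167.6374

$5,168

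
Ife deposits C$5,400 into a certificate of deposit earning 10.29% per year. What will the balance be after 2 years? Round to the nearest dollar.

FV = PV·(1+i)^n = 5,400 × 1.216388 = 6,568.4974

C$6,568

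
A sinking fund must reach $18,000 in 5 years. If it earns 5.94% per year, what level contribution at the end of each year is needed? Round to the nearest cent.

$3,196.96

FV-annuity factor = 5.630344; PMT = 18000 / 5.630344 = 3,196.9628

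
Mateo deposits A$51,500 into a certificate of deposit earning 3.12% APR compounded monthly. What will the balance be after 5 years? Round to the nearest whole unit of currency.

A$60,182

With 12 periods per year: i = 0.0026, n = 60.
FV = PV·(1+i)^n = 51,500 × 1.168590 = 60,182.3644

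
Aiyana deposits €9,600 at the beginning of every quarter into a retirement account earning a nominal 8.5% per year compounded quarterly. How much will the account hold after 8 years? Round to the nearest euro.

Periodic rate i = 0.085/4 = 0.02125; n = 8 × 4 = 32 periods.
FV = 9600 × [(1+0.02125)^32 − 1] / 0.02125 × (1+i) = 9600 × 46.129997 = 442,847.9752
Payments are at the start of each period, so multiply by (1+i).

€442,848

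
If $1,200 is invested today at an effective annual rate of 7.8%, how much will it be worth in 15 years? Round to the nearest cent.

$3,702.22

FV = PV·(1+i)^n = 1,200 × 3.085186 = 3,702.2237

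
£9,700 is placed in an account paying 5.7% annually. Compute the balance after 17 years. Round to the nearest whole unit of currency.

FV = 9,700 × (1 + 0.057)^17 = 24,891.2392

£24,891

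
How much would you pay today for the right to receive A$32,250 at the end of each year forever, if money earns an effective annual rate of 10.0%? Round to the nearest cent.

PV = PMT / i = 32250 / 0.1 = 322,500.0000

A$322,500.00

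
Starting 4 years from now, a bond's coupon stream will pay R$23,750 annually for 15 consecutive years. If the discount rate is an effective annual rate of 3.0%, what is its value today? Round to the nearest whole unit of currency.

PV at t=3 (ordinary 15-year annuity): 23750 × a(15|0.03) = 23750 × 11.937935 = 283,525.9583
Discount back 3 years: 283,525.9583 × (1+0.03)^(−3) = 283,525.9583 × 0.915142 = 259,466.4160

R$259,466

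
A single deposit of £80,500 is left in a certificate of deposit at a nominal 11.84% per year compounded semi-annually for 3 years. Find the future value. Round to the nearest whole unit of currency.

With 2 periods per year: i = 0.0592, n = 6.
FV = 80,500 × (1 + 0.0592)^6 = 113,674.6728

£113,675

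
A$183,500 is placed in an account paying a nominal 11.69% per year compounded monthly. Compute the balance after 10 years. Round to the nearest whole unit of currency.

A$587,313

i = 0.1169/12 = 0.00974167 per month; n = 10·12 = 120.
183,500 × (1+0.00974167)^120 = 183,500 × 3.200614 = 587,312.6929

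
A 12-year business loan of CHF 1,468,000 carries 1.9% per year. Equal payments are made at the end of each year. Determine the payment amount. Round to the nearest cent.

CHF 137,962.38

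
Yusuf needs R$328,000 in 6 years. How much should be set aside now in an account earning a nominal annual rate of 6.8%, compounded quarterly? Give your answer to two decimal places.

i = 0.068/4 = 0.017 per quarter; n = 6·4 = 24.
Discount factor = (1+0.017)^(−24) = 0.667263; PV = 328,000 × 0.667263 = 218,862.3074

R$218,862.31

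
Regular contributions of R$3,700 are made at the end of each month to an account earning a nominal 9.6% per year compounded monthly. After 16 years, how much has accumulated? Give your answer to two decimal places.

R$1,673,168.80

With 12 periods per year: i = 0.008, n = 192.
Accumulation factor s(192|0.008) = 452.207782; FV = 3700 × 452.207782 = 1,673,168.7951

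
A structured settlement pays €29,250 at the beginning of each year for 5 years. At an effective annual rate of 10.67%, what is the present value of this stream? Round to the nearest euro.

€120,640

PV = PMT · [1 − (1+i)^(−n)] / i × (1+i) = 29250 · 4.124432 = 120,639.6370
(Beginning-of-period payments → annuity-due factor ×(1+i).)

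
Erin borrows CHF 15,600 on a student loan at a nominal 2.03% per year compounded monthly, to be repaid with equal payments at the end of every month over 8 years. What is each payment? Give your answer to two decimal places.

Periodic rate i = 0.0203/12 = 0.00169167; n = 8 × 12 = 96 periods.
PMT = 15600 / ( [1 − (1+0.00169167)^(−96)] / 0.00169167 ) = 15600 / 88.541234 = 176.1891

CHF 176.19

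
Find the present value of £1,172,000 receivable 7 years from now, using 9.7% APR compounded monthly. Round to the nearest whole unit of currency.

Periodic rate i = 0.097/12 = 0.00808333; n = 7 × 12 = 84 periods.
PV = 1,172,000 / (1 + 0.00808333)^84 = 1,172,000 / 1.966530 = 595,973.7141

£595,974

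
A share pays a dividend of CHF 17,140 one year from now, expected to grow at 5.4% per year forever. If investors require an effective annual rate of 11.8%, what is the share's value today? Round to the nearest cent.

PV = PMT / (i − g) = 17140 / (0.118 − 0.054) = 17140 / 0.064000 = 267,812.5000

CHF 267,812.50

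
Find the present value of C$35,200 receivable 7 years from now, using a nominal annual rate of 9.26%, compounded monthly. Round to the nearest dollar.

C$18,455

Periodic rate i = 0.0926/12 = 0.00771667; n = 7 × 12 = 84 periods.
Discount factor = (1+0.00771667)^(−84) = 0.524289; PV = 35,200 × 0.524289 = 18,454.9802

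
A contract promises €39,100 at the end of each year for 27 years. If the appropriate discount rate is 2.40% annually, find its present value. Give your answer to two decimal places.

Annuity factor a(27|0.024) = 19.703754; PV = 39100 × 19.703754 = 770,416.7925

€770,416.79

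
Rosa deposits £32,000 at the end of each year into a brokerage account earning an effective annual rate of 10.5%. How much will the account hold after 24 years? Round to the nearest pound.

£3,042,235

FV = 32000 × [(1+0.105)^24 − 1] / 0.105 = 32000 × 95.069854 = 3,042,235.3162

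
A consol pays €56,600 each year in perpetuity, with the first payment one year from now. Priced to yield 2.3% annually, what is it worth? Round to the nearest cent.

€2,460,869.57

PV = PMT / i = 56600 / 0.023 = 2,460,869.5652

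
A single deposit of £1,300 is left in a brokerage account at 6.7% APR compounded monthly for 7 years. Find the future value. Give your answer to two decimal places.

i = 0.067/12 = 0.00558333 per month; n = 7·12 = 84.
FV = 1,300 × (1 + 0.00558333)^84 = 2,075.2048

£2,075.20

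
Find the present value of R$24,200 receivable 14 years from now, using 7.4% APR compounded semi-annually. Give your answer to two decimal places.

R$8,750.04

With 2 periods per year: i = 0.037, n = 28.
Discount factor = (1+0.037)^(−28) = 0.361572; PV = 24,200 × 0.361572 = 8,750.0430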